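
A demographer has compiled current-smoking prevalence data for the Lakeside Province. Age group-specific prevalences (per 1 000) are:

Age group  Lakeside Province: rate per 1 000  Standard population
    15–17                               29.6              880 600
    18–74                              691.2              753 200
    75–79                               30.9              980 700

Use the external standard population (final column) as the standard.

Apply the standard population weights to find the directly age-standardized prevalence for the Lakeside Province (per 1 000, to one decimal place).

Standard total = 2 614 500; weights = 0.3368, 0.2881, 0.3751.
Standardized rate: 0.3368×29.6 + 0.2881×691.2 + 0.3751×30.9 = 220.6851 per 1 000.

220.7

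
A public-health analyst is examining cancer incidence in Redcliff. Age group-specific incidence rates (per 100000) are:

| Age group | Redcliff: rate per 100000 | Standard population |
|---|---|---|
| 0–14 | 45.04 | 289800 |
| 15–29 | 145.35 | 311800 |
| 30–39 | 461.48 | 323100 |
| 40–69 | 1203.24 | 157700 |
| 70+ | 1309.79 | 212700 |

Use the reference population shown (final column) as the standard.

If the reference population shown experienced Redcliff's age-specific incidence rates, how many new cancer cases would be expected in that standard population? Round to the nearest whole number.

Expected new cancer cases = Σ (standard pop × age-specific rate ÷ 100000)
= 289800×45.04/100000 + 311800×145.35/100000 + 323100×461.48/100000 + 157700×1203.24/100000 + 212700×1309.79/100000
= 130.53 + 453.20 + 1491.04 + 1897.51 + 2785.92 = 6758.20.

6758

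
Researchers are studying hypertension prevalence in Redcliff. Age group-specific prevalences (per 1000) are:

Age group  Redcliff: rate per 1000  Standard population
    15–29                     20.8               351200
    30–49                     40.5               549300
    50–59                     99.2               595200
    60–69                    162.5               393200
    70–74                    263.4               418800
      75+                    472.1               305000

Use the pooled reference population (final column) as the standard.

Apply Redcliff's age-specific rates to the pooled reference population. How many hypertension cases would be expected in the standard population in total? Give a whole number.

406793

Expected hypertension cases = Σ (standard pop × age-specific rate ÷ 1000)
= 351200×20.8/1000 + 549300×40.5/1000 + 595200×99.2/1000 + 393200×162.5/1000 + 418800×263.4/1000 + 305000×472.1/1000
= 7304.96 + 22246.65 + 59043.84 + 63895.00 + 110311.92 + 143990.50 = 406792.87.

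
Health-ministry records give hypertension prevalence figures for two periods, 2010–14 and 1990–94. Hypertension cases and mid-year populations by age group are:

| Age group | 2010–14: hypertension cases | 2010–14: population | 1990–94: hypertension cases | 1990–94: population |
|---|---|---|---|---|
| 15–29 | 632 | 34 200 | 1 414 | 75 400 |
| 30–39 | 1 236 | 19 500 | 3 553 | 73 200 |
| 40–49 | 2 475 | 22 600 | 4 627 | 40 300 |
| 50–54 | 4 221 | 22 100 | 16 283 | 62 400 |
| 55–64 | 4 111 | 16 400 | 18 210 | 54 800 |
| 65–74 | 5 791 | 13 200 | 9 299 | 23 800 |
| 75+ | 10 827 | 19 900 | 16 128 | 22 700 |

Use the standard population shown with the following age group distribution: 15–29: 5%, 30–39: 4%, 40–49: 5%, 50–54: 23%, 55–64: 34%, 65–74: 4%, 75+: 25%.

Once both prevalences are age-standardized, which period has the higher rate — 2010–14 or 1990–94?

Age-specific rates per 1 000 for 2010–14: 18.480, 63.385, 109.513, 190.995, 250.671, 438.712, 544.070.
For 1990–94: 18.753, 48.538, 114.814, 260.946, 332.299, 390.714, 710.485.
Standard weights: 0.05, 0.04, 0.05, 0.23, 0.34, 0.04, 0.25.
2010–14: 0.0500×18.480 + 0.0400×63.385 + 0.0500×109.513 + 0.2300×190.995 + 0.3400×250.671 + 0.0400×438.712 + 0.2500×544.070 = 291.6581 per 1 000.
1990–94: 0.0500×18.753 + 0.0400×48.538 + 0.0500×114.814 + 0.2300×260.946 + 0.3400×332.299 + 0.0400×390.714 + 0.2500×710.485 = 374.8688 per 1 000.
The crude rates (198.06 vs 197.15) would put 2010–14 higher, but that reflects its age composition; once standardized to a common age structure, 1990–94 has the higher underlying rate.

1990–94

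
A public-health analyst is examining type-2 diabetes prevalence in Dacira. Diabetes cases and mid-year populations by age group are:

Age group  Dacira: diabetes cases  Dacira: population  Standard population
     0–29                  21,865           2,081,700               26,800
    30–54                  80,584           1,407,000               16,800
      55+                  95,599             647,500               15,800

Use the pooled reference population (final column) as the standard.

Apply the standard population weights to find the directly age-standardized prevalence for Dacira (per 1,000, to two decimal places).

Age-specific rates per 1,000 for Dacira: 10.503, 57.274, 147.643.
Standard total = 59,400; weights = 0.4512, 0.2828, 0.2660.
Standardized rate: 0.4512×10.503 + 0.2828×57.274 + 0.2660×147.643 = 60.2096 per 1,000.

60.21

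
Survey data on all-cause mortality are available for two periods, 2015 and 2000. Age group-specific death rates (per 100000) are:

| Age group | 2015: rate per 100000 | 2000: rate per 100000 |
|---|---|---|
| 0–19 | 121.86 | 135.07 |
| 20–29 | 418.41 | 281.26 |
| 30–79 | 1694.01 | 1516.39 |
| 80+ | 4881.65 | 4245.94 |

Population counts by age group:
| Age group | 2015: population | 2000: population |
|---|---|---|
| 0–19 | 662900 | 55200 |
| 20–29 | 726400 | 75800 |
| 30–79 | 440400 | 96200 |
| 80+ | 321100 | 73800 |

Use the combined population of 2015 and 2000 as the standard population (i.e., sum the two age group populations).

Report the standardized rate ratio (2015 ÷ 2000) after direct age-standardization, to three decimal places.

1.159

Combined standard total = 2451800; weights = 0.2929, 0.3272, 0.2189, 0.1611.
2015: 0.2929×121.86 + 0.3272×418.41 + 0.2189×1694.01 + 0.1611×4881.65 = 1329.6050 per 100000.
2000: 0.2929×135.07 + 0.3272×281.26 + 0.2189×1516.39 + 0.1611×4245.94 = 1147.3355 per 100000.
Ratio = 1329.6050 ÷ 1147.3355 = 1.15886.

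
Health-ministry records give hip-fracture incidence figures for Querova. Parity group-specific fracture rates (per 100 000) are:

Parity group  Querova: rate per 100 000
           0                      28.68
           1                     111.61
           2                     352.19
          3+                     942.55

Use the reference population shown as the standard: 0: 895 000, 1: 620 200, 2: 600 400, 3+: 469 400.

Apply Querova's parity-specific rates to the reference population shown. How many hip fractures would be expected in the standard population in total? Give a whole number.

7488

Expected hip fractures = Σ (standard pop × parity-specific rate ÷ 100 000)
= 895 000×28.68/100 000 + 620 200×111.61/100 000 + 600 400×352.19/100 000 + 469 400×942.55/100 000
= 256.69 + 692.21 + 2114.55 + 4424.33 = 7487.77.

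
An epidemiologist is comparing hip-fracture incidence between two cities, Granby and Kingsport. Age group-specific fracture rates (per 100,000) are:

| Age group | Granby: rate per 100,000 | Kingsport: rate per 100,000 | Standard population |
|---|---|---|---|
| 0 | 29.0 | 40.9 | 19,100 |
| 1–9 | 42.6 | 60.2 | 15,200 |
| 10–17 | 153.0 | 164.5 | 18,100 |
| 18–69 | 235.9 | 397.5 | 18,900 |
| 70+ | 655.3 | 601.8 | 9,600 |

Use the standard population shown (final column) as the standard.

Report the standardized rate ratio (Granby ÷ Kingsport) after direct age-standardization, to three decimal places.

0.819

Standard total = 80,900; weights = 0.2361, 0.1879, 0.2237, 0.2336, 0.1187.
Granby: 0.2361×29.0 + 0.1879×42.6 + 0.2237×153.0 + 0.2336×235.9 + 0.1187×655.3 = 181.9544 per 100,000.
Kingsport: 0.2361×40.9 + 0.1879×60.2 + 0.2237×164.5 + 0.2336×397.5 + 0.1187×601.8 = 222.0483 per 100,000.
Ratio = 181.9544 ÷ 222.0483 = 0.81944.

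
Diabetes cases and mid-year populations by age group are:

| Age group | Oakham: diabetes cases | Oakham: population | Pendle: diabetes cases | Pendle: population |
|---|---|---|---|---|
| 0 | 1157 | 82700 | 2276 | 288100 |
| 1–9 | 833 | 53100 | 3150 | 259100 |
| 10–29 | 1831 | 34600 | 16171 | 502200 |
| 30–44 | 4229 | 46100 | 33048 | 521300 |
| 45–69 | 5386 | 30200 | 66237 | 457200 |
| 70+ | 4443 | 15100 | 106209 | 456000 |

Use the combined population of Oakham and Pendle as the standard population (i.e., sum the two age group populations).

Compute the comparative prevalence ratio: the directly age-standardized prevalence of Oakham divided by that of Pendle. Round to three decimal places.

1.315

Age-specific rates per 1000 for Oakham: 13.990, 15.687, 52.919, 91.735, 178.344, 294.238.
For Pendle: 7.900, 12.157, 32.200, 63.395, 144.875, 232.914.
Combined standard total = 2745700; weights = 0.1350, 0.1137, 0.1955, 0.2067, 0.1775, 0.1716.
Oakham: 0.1350×13.990 + 0.1137×15.687 + 0.1955×52.919 + 0.2067×91.735 + 0.1775×178.344 + 0.1716×294.238 = 115.1195 per 1000.
Pendle: 0.1350×7.900 + 0.1137×12.157 + 0.1955×32.200 + 0.2067×63.395 + 0.1775×144.875 + 0.1716×232.914 = 87.5255 per 1000.
Ratio = 115.1195 ÷ 87.5255 = 1.31527.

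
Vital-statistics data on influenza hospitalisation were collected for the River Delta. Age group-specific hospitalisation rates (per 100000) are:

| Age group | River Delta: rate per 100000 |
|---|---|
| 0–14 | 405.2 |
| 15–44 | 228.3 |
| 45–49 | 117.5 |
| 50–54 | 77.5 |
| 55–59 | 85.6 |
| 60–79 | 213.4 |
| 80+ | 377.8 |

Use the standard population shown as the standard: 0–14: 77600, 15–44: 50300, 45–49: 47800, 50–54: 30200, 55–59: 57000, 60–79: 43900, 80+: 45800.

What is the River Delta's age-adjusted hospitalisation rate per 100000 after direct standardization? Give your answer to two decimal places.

Standard total = 352600; weights = 0.2201, 0.1427, 0.1356, 0.0856, 0.1617, 0.1245, 0.1299.
Standardized rate: 0.2201×405.2 + 0.1427×228.3 + 0.1356×117.5 + 0.0856×77.5 + 0.1617×85.6 + 0.1245×213.4 + 0.1299×377.8 = 233.7910 per 100000.

233.79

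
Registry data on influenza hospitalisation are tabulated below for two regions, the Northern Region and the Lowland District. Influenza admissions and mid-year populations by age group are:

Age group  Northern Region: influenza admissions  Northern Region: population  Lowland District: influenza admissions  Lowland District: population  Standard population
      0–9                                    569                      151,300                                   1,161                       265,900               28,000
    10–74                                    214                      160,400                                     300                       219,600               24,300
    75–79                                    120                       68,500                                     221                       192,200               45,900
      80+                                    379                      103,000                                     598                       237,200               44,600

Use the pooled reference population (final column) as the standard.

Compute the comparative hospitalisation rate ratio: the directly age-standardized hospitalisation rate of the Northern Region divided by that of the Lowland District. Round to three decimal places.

Age-specific rates per 100,000 for the Northern Region: 376.07, 133.42, 175.18, 367.96.
For the Lowland District: 436.63, 136.61, 114.98, 252.11.
Standard total = 142,800; weights = 0.1961, 0.1702, 0.3214, 0.3123.
The Northern Region: 0.1961×376.07 + 0.1702×133.42 + 0.3214×175.18 + 0.3123×367.96 = 267.6753 per 100,000.
The Lowland District: 0.1961×436.63 + 0.1702×136.61 + 0.3214×114.98 + 0.3123×252.11 = 224.5596 per 100,000.
Ratio = 267.6753 ÷ 224.5596 = 1.19200.

1.192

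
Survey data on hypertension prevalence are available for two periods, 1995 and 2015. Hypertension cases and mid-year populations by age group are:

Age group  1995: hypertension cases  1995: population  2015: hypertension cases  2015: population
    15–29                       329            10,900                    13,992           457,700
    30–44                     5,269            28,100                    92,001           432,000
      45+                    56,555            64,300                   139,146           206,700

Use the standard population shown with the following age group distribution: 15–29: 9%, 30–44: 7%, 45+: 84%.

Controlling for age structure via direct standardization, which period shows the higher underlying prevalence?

1995

Age-specific rates per 1,000 for 1995: 30.183, 187.509, 879.549.
For 2015: 30.570, 212.965, 673.179.
Standard weights: 0.09, 0.07, 0.84.
1995: 0.0900×30.183 + 0.0700×187.509 + 0.8400×879.549 = 754.6633 per 1,000.
2015: 0.0900×30.570 + 0.0700×212.965 + 0.8400×673.179 = 583.1288 per 1,000.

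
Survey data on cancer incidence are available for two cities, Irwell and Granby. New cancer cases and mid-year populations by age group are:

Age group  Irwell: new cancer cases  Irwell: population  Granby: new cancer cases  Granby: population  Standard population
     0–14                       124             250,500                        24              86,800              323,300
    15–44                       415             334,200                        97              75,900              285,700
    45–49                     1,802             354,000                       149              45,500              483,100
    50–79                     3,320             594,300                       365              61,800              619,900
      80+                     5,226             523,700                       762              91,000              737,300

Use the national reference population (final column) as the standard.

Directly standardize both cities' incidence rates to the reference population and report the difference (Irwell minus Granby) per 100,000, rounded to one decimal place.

78.5

Age-specific rates per 100,000 for Irwell: 49.50, 124.18, 509.04, 558.64, 997.90.
For Granby: 27.65, 127.80, 327.47, 590.61, 837.36.
Standard total = 2,449,300; weights = 0.1320, 0.1166, 0.1972, 0.2531, 0.3010.
Irwell: 0.1320×49.50 + 0.1166×124.18 + 0.1972×509.04 + 0.2531×558.64 + 0.3010×997.90 = 563.2020 per 100,000.
Granby: 0.1320×27.65 + 0.1166×127.80 + 0.1972×327.47 + 0.2531×590.61 + 0.3010×837.36 = 484.6949 per 100,000.
Difference = 563.2020 − 484.6949 = 78.5071.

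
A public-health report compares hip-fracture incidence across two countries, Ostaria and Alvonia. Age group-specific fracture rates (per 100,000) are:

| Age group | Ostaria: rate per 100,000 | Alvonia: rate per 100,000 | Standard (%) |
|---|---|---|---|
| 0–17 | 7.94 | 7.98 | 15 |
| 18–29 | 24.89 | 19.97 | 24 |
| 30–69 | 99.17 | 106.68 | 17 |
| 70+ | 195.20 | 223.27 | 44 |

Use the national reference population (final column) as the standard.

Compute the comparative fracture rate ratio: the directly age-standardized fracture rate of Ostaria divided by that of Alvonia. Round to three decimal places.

Standard weights: 0.15, 0.24, 0.17, 0.44.
Ostaria: 0.1500×7.94 + 0.2400×24.89 + 0.1700×99.17 + 0.4400×195.20 = 109.9115 per 100,000.
Alvonia: 0.1500×7.98 + 0.2400×19.97 + 0.1700×106.68 + 0.4400×223.27 = 122.3642 per 100,000.
Ratio = 109.9115 ÷ 122.3642 = 0.89823.

0.898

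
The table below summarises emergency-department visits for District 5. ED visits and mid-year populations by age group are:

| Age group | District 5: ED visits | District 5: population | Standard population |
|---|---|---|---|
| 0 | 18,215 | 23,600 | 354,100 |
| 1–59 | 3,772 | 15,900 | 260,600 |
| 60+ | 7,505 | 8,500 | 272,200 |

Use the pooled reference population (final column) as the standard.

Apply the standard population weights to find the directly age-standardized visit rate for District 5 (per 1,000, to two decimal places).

648.85

Age-specific rates per 1,000 for District 5: 771.822, 237.233, 882.941.
Standard total = 886,900; weights = 0.3993, 0.2938, 0.3069.
Standardized rate: 0.3993×771.822 + 0.2938×237.233 + 0.3069×882.941 = 648.8461 per 1,000.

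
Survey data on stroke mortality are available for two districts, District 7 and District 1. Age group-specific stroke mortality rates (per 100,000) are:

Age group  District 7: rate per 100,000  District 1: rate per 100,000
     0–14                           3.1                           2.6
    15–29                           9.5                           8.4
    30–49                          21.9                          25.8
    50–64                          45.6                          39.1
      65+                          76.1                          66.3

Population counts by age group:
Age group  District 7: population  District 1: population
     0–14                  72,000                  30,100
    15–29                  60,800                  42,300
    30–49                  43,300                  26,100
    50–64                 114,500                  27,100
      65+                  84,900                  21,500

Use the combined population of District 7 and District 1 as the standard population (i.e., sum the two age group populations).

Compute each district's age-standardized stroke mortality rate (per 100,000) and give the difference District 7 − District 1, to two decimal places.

3.55

Combined standard total = 522,600; weights = 0.1954, 0.1973, 0.1328, 0.2710, 0.2036.
District 7: 0.1954×3.1 + 0.1973×9.5 + 0.1328×21.9 + 0.2710×45.6 + 0.2036×76.1 = 33.2373 per 100,000.
District 1: 0.1954×2.6 + 0.1973×8.4 + 0.1328×25.8 + 0.2710×39.1 + 0.2036×66.3 = 29.6841 per 100,000.
Difference = 33.2373 − 29.6841 = 3.5532.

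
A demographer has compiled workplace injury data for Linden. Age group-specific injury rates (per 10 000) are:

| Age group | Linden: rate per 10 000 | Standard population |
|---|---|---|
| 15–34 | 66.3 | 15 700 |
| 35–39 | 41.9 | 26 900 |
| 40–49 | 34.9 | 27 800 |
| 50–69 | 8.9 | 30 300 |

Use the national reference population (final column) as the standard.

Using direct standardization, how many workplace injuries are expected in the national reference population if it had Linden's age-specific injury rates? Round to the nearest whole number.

341

Expected workplace injuries = Σ (standard pop × age-specific rate ÷ 10 000)
= 15 700×66.3/10 000 + 26 900×41.9/10 000 + 27 800×34.9/10 000 + 30 300×8.9/10 000
= 104.09 + 112.71 + 97.02 + 26.97 = 340.79.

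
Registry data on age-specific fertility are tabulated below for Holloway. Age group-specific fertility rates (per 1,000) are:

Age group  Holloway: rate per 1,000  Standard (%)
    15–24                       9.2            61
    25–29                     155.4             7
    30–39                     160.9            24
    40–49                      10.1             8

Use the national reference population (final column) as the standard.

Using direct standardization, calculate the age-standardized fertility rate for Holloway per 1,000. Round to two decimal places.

Standard weights: 0.61, 0.07, 0.24, 0.08.
Standardized rate: 0.6100×9.2 + 0.0700×155.4 + 0.2400×160.9 + 0.0800×10.1 = 55.9140 per 1,000.

55.91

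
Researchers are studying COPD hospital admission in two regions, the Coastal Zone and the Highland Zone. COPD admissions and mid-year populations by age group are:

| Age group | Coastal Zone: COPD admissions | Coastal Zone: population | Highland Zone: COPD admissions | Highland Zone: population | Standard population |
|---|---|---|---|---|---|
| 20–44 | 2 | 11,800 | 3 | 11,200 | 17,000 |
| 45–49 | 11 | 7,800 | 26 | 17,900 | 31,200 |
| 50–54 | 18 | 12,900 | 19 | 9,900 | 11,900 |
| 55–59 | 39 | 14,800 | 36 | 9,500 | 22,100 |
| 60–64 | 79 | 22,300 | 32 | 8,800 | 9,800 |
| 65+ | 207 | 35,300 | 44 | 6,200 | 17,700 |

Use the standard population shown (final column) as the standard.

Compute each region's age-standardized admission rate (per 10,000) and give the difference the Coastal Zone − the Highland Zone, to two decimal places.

-5.24

Age-specific rates per 10,000 for the Coastal Zone: 1.69, 14.10, 13.95, 26.35, 35.43, 58.64.
For the Highland Zone: 2.68, 14.53, 19.19, 37.89, 36.36, 70.97.
Standard total = 109,700; weights = 0.1550, 0.2844, 0.1085, 0.2015, 0.0893, 0.1613.
The Coastal Zone: 0.1550×1.69 + 0.2844×14.10 + 0.1085×13.95 + 0.2015×26.35 + 0.0893×35.43 + 0.1613×58.64 = 23.7223 per 10,000.
The Highland Zone: 0.1550×2.68 + 0.2844×14.53 + 0.1085×19.19 + 0.2015×37.89 + 0.0893×36.36 + 0.1613×70.97 = 28.9614 per 10,000.
Difference = 23.7223 − 28.9614 = -5.2392.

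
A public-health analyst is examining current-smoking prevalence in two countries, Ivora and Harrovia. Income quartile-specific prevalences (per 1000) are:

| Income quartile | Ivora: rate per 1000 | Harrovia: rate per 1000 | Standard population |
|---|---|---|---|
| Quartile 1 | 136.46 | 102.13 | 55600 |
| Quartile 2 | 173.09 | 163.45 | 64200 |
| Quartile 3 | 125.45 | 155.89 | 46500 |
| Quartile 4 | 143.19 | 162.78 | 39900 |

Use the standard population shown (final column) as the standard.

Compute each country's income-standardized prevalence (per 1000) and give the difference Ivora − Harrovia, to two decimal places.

1.60

Standard total = 206200; weights = 0.2696, 0.3113, 0.2255, 0.1935.
Ivora: 0.2696×136.46 + 0.3113×173.09 + 0.2255×125.45 + 0.1935×143.19 = 146.6841 per 1000.
Harrovia: 0.2696×102.13 + 0.3113×163.45 + 0.2255×155.89 + 0.1935×162.78 = 145.0811 per 1000.
Difference = 146.6841 − 145.0811 = 1.6030.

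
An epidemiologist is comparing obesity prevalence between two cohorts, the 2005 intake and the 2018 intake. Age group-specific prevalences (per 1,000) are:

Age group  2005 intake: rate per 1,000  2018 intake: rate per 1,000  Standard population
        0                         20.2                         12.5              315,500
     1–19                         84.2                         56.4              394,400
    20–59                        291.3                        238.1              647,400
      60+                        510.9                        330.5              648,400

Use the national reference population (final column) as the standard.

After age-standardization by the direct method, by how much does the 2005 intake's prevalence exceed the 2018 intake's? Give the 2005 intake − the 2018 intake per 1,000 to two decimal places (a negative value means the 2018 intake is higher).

82.17

Standard total = 2,005,700; weights = 0.1573, 0.1966, 0.3228, 0.3233.
The 2005 intake: 0.1573×20.2 + 0.1966×84.2 + 0.3228×291.3 + 0.3233×510.9 = 278.9234 per 1,000.
The 2018 intake: 0.1573×12.5 + 0.1966×56.4 + 0.3228×238.1 + 0.3233×330.5 = 196.7543 per 1,000.
Difference = 278.9234 − 196.7543 = 82.1692.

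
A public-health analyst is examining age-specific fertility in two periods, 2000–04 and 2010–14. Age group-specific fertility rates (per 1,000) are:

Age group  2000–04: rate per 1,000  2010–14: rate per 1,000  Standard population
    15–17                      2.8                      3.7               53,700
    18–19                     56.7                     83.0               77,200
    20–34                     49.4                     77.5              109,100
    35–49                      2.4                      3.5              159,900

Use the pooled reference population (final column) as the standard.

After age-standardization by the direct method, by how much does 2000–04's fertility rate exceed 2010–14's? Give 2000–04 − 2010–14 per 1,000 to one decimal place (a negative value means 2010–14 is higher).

-13.3

Standard total = 399,900; weights = 0.1343, 0.1930, 0.2728, 0.3998.
2000–04: 0.1343×2.8 + 0.1930×56.7 + 0.2728×49.4 + 0.3998×2.4 = 25.7587 per 1,000.
2010–14: 0.1343×3.7 + 0.1930×83.0 + 0.2728×77.5 + 0.3998×3.5 = 39.0627 per 1,000.
Difference = 25.7587 − 39.0627 = -13.3041.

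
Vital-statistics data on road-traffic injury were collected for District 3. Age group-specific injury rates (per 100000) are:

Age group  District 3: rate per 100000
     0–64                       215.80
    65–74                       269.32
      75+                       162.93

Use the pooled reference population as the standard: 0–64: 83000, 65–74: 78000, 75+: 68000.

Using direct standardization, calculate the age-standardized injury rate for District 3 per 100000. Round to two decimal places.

Standard total = 229000; weights = 0.3624, 0.3406, 0.2969.
Standardized rate: 0.3624×215.80 + 0.3406×269.32 + 0.2969×162.93 = 218.3301 per 100000.

218.33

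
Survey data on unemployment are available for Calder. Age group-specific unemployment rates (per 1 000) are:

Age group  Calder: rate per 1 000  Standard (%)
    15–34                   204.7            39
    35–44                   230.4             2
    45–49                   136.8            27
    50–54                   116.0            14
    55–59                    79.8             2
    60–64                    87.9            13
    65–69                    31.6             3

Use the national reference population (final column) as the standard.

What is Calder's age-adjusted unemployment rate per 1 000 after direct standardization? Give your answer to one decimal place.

151.6

Standard weights: 0.39, 0.02, 0.27, 0.14, 0.02, 0.13, 0.03.
Standardized rate: 0.3900×204.7 + 0.0200×230.4 + 0.2700×136.8 + 0.1400×116.0 + 0.0200×79.8 + 0.1300×87.9 + 0.0300×31.6 = 151.5880 per 1 000.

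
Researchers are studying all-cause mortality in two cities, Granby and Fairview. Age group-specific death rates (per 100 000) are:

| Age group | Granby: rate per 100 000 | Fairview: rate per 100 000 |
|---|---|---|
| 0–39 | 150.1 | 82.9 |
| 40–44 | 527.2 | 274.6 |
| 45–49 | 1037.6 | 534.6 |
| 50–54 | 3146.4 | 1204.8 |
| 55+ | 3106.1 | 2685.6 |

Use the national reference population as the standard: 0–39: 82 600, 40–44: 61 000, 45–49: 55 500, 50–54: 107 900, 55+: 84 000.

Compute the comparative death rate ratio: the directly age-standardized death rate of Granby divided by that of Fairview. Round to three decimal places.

1.718

Standard total = 391 000; weights = 0.2113, 0.1560, 0.1419, 0.2760, 0.2148.
Granby: 0.2113×150.1 + 0.1560×527.2 + 0.1419×1037.6 + 0.2760×3146.4 + 0.2148×3106.1 = 1796.8113 per 100 000.
Fairview: 0.2113×82.9 + 0.1560×274.6 + 0.1419×534.6 + 0.2760×1204.8 + 0.2148×2685.6 = 1045.6695 per 100 000.
Ratio = 1796.8113 ÷ 1045.6695 = 1.71834.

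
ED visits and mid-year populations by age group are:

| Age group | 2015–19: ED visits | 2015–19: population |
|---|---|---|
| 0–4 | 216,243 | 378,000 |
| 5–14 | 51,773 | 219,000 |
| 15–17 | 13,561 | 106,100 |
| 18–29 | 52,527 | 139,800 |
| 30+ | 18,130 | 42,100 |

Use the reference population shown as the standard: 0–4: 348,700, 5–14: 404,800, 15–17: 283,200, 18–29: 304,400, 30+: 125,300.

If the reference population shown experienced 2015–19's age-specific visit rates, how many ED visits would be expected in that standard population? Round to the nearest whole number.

Age-specific rates per 1,000 for 2015–19: 572.071, 236.406, 127.813, 375.730, 430.641.
Expected ED visits = Σ (standard pop × age-specific rate ÷ 1,000)
= 348,700×572.071/1,000 + 404,800×236.406/1,000 + 283,200×127.813/1,000 + 304,400×375.730/1,000 + 125,300×430.641/1,000
= 199481.31 + 95697.31 + 36196.75 + 114372.09 + 53959.36 = 499706.82.

499707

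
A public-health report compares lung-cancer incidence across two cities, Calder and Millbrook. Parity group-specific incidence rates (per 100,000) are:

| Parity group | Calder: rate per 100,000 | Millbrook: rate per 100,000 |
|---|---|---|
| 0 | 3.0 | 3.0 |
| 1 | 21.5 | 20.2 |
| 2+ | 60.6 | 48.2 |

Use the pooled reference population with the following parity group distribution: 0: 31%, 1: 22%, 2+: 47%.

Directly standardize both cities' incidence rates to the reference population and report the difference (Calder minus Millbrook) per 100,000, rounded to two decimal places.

Standard weights: 0.31, 0.22, 0.47.
Calder: 0.3100×3.0 + 0.2200×21.5 + 0.4700×60.6 = 34.1420 per 100,000.
Millbrook: 0.3100×3.0 + 0.2200×20.2 + 0.4700×48.2 = 28.0280 per 100,000.
Difference = 34.1420 − 28.0280 = 6.1140.

6.11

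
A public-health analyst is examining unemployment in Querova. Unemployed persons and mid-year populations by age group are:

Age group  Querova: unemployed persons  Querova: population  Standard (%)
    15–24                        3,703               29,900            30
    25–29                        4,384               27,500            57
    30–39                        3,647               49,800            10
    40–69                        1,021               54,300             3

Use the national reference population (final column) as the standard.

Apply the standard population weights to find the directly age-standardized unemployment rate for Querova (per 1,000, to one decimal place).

135.9

Age-specific rates per 1,000 for Querova: 123.846, 159.418, 73.233, 18.803.
Standard weights: 0.30, 0.57, 0.10, 0.03.
Standardized rate: 0.3000×123.846 + 0.5700×159.418 + 0.1000×73.233 + 0.0300×18.803 = 135.9096 per 1,000.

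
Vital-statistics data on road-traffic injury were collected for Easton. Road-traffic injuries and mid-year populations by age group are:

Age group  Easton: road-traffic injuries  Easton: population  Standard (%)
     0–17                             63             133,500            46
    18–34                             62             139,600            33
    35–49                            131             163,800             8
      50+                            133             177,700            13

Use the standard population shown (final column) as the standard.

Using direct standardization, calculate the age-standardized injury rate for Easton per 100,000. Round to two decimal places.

Age-specific rates per 100,000 for Easton: 47.19, 44.41, 79.98, 74.85.
Standard weights: 0.46, 0.33, 0.08, 0.13.
Standardized rate: 0.4600×47.19 + 0.3300×44.41 + 0.0800×79.98 + 0.1300×74.85 = 52.4920 per 100,000.

52.49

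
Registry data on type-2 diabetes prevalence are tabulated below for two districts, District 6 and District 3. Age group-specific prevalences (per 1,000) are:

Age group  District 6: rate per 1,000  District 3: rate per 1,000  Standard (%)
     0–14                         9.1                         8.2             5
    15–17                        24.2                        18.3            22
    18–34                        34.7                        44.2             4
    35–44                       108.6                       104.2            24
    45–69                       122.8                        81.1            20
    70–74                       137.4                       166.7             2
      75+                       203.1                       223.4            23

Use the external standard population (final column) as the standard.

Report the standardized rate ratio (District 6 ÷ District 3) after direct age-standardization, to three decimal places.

1.050

Standard weights: 0.05, 0.22, 0.04, 0.24, 0.20, 0.02, 0.23.
District 6: 0.0500×9.1 + 0.2200×24.2 + 0.0400×34.7 + 0.2400×108.6 + 0.2000×122.8 + 0.0200×137.4 + 0.2300×203.1 = 107.2520 per 1,000.
District 3: 0.0500×8.2 + 0.2200×18.3 + 0.0400×44.2 + 0.2400×104.2 + 0.2000×81.1 + 0.0200×166.7 + 0.2300×223.4 = 102.1480 per 1,000.
Ratio = 107.2520 ÷ 102.1480 = 1.04997.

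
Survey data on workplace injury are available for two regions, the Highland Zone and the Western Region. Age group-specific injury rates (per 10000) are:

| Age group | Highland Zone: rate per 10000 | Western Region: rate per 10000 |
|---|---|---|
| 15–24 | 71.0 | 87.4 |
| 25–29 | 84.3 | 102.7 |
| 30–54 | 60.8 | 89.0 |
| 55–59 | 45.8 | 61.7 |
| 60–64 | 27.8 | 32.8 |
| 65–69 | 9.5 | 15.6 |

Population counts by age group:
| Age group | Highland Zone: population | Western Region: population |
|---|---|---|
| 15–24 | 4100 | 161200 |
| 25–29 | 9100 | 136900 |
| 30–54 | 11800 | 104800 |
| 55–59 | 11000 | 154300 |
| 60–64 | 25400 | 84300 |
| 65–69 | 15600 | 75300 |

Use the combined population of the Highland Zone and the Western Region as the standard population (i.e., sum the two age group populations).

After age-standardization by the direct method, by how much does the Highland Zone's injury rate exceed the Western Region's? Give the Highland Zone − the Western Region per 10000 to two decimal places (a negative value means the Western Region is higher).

-15.64

Combined standard total = 793800; weights = 0.2082, 0.1839, 0.1469, 0.2082, 0.1382, 0.1145.
The Highland Zone: 0.2082×71.0 + 0.1839×84.3 + 0.1469×60.8 + 0.2082×45.8 + 0.1382×27.8 + 0.1145×9.5 = 53.6877 per 10000.
The Western Region: 0.2082×87.4 + 0.1839×102.7 + 0.1469×89.0 + 0.2082×61.7 + 0.1382×32.8 + 0.1145×15.6 = 69.3298 per 10000.
Difference = 53.6877 − 69.3298 = -15.6421.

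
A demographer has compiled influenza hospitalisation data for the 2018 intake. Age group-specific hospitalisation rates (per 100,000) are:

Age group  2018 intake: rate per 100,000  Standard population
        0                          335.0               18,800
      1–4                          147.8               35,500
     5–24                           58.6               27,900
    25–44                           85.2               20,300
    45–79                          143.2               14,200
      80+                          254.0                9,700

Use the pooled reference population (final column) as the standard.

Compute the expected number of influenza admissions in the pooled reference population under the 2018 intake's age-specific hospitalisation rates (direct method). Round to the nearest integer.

Expected influenza admissions = Σ (standard pop × age-specific rate ÷ 100,000)
= 18,800×335.0/100,000 + 35,500×147.8/100,000 + 27,900×58.6/100,000 + 20,300×85.2/100,000 + 14,200×143.2/100,000 + 9,700×254.0/100,000
= 62.98 + 52.47 + 16.35 + 17.30 + 20.33 + 24.64 = 194.07.

194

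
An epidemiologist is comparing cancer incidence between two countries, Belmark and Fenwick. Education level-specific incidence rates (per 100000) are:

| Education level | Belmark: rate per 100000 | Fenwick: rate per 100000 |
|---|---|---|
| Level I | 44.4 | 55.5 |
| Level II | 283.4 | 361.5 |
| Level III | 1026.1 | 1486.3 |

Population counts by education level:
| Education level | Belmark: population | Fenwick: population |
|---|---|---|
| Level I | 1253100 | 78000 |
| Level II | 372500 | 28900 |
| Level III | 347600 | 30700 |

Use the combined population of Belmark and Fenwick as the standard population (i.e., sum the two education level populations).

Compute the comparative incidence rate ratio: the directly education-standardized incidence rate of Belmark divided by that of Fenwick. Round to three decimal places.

0.718

Combined standard total = 2110800; weights = 0.6306, 0.1902, 0.1792.
Belmark: 0.6306×44.4 + 0.1902×283.4 + 0.1792×1026.1 = 265.7908 per 100000.
Fenwick: 0.6306×55.5 + 0.1902×361.5 + 0.1792×1486.3 = 370.1201 per 100000.
Ratio = 265.7908 ÷ 370.1201 = 0.71812.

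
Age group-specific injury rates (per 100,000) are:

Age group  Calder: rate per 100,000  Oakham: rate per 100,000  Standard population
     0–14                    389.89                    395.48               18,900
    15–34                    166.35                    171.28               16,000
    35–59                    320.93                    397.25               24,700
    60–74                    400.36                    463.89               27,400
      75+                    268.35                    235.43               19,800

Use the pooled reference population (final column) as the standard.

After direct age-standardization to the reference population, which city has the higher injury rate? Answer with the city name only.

Standard total = 106,800; weights = 0.1770, 0.1498, 0.2313, 0.2566, 0.1854.
Calder: 0.1770×389.89 + 0.1498×166.35 + 0.2313×320.93 + 0.2566×400.36 + 0.1854×268.35 = 320.6057 per 100,000.
Oakham: 0.1770×395.48 + 0.1498×171.28 + 0.2313×397.25 + 0.2566×463.89 + 0.1854×235.43 = 350.1800 per 100,000.

Oakham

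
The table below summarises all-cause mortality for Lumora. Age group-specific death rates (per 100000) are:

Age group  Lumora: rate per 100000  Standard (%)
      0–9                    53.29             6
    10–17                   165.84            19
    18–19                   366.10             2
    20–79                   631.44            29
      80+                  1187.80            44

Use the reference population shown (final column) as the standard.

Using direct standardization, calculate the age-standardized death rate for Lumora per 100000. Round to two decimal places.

747.78

Standard weights: 0.06, 0.19, 0.02, 0.29, 0.44.
Standardized rate: 0.0600×53.29 + 0.1900×165.84 + 0.0200×366.10 + 0.2900×631.44 + 0.4400×1187.80 = 747.7786 per 100000.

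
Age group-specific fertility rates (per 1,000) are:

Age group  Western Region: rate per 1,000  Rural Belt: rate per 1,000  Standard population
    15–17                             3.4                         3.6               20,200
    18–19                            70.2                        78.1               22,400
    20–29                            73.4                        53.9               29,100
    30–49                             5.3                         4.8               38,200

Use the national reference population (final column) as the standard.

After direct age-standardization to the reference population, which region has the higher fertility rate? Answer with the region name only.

Standard total = 109,900; weights = 0.1838, 0.2038, 0.2648, 0.3476.
The Western Region: 0.1838×3.4 + 0.2038×70.2 + 0.2648×73.4 + 0.3476×5.3 = 36.2107 per 1,000.
The Rural Belt: 0.1838×3.6 + 0.2038×78.1 + 0.2648×53.9 + 0.3476×4.8 = 32.5206 per 1,000.

Western Region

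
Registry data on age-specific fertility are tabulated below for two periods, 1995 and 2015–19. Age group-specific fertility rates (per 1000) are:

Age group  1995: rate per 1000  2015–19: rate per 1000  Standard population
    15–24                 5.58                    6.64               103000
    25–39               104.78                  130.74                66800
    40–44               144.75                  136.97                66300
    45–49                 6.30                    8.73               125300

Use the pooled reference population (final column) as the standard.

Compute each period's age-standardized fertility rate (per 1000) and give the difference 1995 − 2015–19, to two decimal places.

-4.52

Standard total = 361400; weights = 0.2850, 0.1848, 0.1835, 0.3467.
1995: 0.2850×5.58 + 0.1848×104.78 + 0.1835×144.75 + 0.3467×6.30 = 49.6966 per 1000.
2015–19: 0.2850×6.64 + 0.1848×130.74 + 0.1835×136.97 + 0.3467×8.73 = 54.2123 per 1000.
Difference = 49.6966 − 54.2123 = -4.5157.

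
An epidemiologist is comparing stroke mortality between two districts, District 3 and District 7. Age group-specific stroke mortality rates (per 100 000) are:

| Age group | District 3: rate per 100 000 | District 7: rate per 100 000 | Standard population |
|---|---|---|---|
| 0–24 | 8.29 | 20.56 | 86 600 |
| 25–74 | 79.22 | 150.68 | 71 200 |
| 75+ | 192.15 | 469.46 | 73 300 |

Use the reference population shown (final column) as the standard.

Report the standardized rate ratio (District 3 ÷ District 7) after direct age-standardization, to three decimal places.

0.436

Standard total = 231 100; weights = 0.3747, 0.3081, 0.3172.
District 3: 0.3747×8.29 + 0.3081×79.22 + 0.3172×192.15 = 88.4594 per 100 000.
District 7: 0.3747×20.56 + 0.3081×150.68 + 0.3172×469.46 = 203.0304 per 100 000.
Ratio = 88.4594 ÷ 203.0304 = 0.43570.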